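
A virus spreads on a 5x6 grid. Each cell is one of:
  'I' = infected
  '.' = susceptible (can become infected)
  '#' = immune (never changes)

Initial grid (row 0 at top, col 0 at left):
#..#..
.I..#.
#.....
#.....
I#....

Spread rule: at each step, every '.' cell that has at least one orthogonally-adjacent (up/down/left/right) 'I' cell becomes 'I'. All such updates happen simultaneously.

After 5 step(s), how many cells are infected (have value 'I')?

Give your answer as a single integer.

Answer: 18

Derivation:
Step 0 (initial): 2 infected
Step 1: +4 new -> 6 infected
Step 2: +4 new -> 10 infected
Step 3: +2 new -> 12 infected
Step 4: +3 new -> 15 infected
Step 5: +3 new -> 18 infected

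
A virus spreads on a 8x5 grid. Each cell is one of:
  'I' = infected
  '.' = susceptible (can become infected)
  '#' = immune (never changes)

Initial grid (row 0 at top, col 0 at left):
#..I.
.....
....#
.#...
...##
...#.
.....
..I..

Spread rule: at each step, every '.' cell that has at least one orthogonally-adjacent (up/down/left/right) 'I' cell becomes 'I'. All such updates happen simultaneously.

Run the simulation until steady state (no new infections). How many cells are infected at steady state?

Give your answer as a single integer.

Step 0 (initial): 2 infected
Step 1: +6 new -> 8 infected
Step 2: +9 new -> 17 infected
Step 3: +7 new -> 24 infected
Step 4: +7 new -> 31 infected
Step 5: +2 new -> 33 infected
Step 6: +1 new -> 34 infected
Step 7: +0 new -> 34 infected

Answer: 34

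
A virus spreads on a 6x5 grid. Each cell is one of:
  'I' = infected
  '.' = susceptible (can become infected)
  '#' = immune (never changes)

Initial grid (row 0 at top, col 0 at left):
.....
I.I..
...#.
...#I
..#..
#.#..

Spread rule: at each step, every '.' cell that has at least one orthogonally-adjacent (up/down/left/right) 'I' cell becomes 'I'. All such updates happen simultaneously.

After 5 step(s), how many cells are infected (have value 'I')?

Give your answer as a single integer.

Step 0 (initial): 3 infected
Step 1: +8 new -> 11 infected
Step 2: +8 new -> 19 infected
Step 3: +4 new -> 23 infected
Step 4: +1 new -> 24 infected
Step 5: +1 new -> 25 infected

Answer: 25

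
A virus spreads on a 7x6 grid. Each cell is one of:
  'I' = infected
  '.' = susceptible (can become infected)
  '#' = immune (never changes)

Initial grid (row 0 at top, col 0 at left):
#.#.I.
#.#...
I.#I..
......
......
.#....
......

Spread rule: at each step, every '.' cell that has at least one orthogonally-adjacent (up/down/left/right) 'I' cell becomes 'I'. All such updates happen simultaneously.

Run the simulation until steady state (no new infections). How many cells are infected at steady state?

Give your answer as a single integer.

Step 0 (initial): 3 infected
Step 1: +8 new -> 11 infected
Step 2: +8 new -> 19 infected
Step 3: +7 new -> 26 infected
Step 4: +5 new -> 31 infected
Step 5: +4 new -> 35 infected
Step 6: +1 new -> 36 infected
Step 7: +0 new -> 36 infected

Answer: 36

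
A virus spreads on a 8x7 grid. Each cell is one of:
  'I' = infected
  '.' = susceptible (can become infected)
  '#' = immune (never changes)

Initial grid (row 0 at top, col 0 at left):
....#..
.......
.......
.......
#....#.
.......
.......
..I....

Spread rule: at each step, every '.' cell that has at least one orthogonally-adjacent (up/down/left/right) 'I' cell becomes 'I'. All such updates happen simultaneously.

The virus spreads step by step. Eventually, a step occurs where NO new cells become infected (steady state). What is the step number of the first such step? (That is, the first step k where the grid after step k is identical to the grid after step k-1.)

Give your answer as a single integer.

Step 0 (initial): 1 infected
Step 1: +3 new -> 4 infected
Step 2: +5 new -> 9 infected
Step 3: +6 new -> 15 infected
Step 4: +7 new -> 22 infected
Step 5: +6 new -> 28 infected
Step 6: +6 new -> 34 infected
Step 7: +7 new -> 41 infected
Step 8: +6 new -> 47 infected
Step 9: +3 new -> 50 infected
Step 10: +2 new -> 52 infected
Step 11: +1 new -> 53 infected
Step 12: +0 new -> 53 infected

Answer: 12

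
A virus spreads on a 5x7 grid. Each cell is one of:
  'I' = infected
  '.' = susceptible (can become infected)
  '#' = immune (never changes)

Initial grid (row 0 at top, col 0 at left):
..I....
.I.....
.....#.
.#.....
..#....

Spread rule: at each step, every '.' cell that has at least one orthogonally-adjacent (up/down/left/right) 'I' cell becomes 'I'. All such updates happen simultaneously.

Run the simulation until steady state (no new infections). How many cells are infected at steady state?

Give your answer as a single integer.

Step 0 (initial): 2 infected
Step 1: +5 new -> 7 infected
Step 2: +5 new -> 12 infected
Step 3: +5 new -> 17 infected
Step 4: +5 new -> 22 infected
Step 5: +4 new -> 26 infected
Step 6: +3 new -> 29 infected
Step 7: +2 new -> 31 infected
Step 8: +1 new -> 32 infected
Step 9: +0 new -> 32 infected

Answer: 32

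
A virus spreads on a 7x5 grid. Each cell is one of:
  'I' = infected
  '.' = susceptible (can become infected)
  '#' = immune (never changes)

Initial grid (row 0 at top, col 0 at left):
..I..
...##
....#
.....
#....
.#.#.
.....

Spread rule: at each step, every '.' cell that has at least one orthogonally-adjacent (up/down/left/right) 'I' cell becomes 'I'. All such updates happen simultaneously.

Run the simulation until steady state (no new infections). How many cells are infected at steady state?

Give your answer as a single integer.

Step 0 (initial): 1 infected
Step 1: +3 new -> 4 infected
Step 2: +4 new -> 8 infected
Step 3: +4 new -> 12 infected
Step 4: +4 new -> 16 infected
Step 5: +5 new -> 21 infected
Step 6: +2 new -> 23 infected
Step 7: +3 new -> 26 infected
Step 8: +2 new -> 28 infected
Step 9: +1 new -> 29 infected
Step 10: +0 new -> 29 infected

Answer: 29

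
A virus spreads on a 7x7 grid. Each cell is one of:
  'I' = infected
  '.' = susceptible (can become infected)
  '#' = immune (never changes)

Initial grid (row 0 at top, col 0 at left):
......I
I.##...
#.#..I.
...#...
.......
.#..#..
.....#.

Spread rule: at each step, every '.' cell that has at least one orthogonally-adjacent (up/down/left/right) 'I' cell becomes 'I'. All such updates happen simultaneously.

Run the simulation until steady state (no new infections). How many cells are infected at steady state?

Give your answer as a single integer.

Step 0 (initial): 3 infected
Step 1: +8 new -> 11 infected
Step 2: +8 new -> 19 infected
Step 3: +6 new -> 25 infected
Step 4: +5 new -> 30 infected
Step 5: +4 new -> 34 infected
Step 6: +3 new -> 37 infected
Step 7: +3 new -> 40 infected
Step 8: +1 new -> 41 infected
Step 9: +0 new -> 41 infected

Answer: 41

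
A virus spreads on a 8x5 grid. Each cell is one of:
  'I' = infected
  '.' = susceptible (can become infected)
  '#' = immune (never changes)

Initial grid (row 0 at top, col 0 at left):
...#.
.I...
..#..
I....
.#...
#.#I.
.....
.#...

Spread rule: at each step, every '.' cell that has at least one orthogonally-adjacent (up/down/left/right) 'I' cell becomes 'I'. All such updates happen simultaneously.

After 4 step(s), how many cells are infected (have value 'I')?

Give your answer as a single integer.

Step 0 (initial): 3 infected
Step 1: +10 new -> 13 infected
Step 2: +10 new -> 23 infected
Step 3: +6 new -> 29 infected
Step 4: +4 new -> 33 infected

Answer: 33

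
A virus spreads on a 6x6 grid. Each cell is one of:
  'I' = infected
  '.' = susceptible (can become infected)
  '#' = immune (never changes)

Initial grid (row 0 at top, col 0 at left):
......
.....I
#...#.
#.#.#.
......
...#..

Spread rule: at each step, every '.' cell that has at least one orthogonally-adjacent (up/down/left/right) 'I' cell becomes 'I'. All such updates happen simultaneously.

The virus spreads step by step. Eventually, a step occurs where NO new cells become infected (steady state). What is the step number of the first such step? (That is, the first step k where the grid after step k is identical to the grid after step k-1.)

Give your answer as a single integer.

Step 0 (initial): 1 infected
Step 1: +3 new -> 4 infected
Step 2: +3 new -> 7 infected
Step 3: +4 new -> 11 infected
Step 4: +6 new -> 17 infected
Step 5: +5 new -> 22 infected
Step 6: +3 new -> 25 infected
Step 7: +2 new -> 27 infected
Step 8: +2 new -> 29 infected
Step 9: +1 new -> 30 infected
Step 10: +0 new -> 30 infected

Answer: 10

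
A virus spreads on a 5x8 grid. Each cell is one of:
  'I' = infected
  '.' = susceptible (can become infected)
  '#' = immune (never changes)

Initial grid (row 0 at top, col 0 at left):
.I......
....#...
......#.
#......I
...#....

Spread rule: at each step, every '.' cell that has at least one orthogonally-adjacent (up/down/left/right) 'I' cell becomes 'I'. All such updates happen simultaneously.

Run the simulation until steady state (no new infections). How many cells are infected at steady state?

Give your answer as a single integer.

Step 0 (initial): 2 infected
Step 1: +6 new -> 8 infected
Step 2: +7 new -> 15 infected
Step 3: +10 new -> 25 infected
Step 4: +9 new -> 34 infected
Step 5: +2 new -> 36 infected
Step 6: +0 new -> 36 infected

Answer: 36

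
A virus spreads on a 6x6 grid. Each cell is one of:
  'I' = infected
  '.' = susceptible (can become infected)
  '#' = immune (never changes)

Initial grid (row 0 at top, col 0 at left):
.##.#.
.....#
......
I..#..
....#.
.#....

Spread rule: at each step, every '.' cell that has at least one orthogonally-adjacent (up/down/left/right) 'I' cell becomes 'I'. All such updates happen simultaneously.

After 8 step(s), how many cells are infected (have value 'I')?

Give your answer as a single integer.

Step 0 (initial): 1 infected
Step 1: +3 new -> 4 infected
Step 2: +5 new -> 9 infected
Step 3: +4 new -> 13 infected
Step 4: +4 new -> 17 infected
Step 5: +3 new -> 20 infected
Step 6: +5 new -> 25 infected
Step 7: +2 new -> 27 infected
Step 8: +1 new -> 28 infected

Answer: 28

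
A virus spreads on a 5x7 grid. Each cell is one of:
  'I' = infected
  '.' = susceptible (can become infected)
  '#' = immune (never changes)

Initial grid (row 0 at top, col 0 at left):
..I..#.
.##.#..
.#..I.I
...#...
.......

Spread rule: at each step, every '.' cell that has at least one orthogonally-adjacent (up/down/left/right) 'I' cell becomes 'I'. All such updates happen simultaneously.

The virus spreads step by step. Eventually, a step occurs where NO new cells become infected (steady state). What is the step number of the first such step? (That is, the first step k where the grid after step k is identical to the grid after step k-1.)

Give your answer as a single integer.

Step 0 (initial): 3 infected
Step 1: +7 new -> 10 infected
Step 2: +9 new -> 19 infected
Step 3: +4 new -> 23 infected
Step 4: +3 new -> 26 infected
Step 5: +2 new -> 28 infected
Step 6: +1 new -> 29 infected
Step 7: +0 new -> 29 infected

Answer: 7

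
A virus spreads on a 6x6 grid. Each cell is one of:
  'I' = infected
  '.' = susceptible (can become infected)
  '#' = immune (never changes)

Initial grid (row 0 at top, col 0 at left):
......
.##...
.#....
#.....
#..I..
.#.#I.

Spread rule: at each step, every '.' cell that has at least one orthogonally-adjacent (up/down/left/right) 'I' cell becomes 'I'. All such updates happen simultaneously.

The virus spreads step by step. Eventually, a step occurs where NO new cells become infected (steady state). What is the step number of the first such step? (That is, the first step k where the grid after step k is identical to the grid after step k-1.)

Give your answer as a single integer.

Answer: 10

Derivation:
Step 0 (initial): 2 infected
Step 1: +4 new -> 6 infected
Step 2: +6 new -> 12 infected
Step 3: +5 new -> 17 infected
Step 4: +3 new -> 20 infected
Step 5: +3 new -> 23 infected
Step 6: +2 new -> 25 infected
Step 7: +1 new -> 26 infected
Step 8: +1 new -> 27 infected
Step 9: +1 new -> 28 infected
Step 10: +0 new -> 28 infected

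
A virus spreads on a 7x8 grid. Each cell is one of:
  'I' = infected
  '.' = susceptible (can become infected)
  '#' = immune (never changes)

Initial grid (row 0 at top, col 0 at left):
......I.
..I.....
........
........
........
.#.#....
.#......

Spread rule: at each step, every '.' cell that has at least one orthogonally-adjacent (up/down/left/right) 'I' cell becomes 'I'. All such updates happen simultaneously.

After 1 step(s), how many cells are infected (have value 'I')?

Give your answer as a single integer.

Step 0 (initial): 2 infected
Step 1: +7 new -> 9 infected

Answer: 9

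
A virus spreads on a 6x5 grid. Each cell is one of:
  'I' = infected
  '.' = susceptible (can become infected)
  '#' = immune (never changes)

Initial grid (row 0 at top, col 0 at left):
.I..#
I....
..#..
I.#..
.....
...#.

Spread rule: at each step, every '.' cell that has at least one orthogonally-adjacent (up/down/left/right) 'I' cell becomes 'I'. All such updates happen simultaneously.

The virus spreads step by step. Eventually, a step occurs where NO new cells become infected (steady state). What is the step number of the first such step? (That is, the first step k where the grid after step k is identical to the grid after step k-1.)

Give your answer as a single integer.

Answer: 7

Derivation:
Step 0 (initial): 3 infected
Step 1: +6 new -> 9 infected
Step 2: +5 new -> 14 infected
Step 3: +3 new -> 17 infected
Step 4: +4 new -> 21 infected
Step 5: +3 new -> 24 infected
Step 6: +2 new -> 26 infected
Step 7: +0 new -> 26 infected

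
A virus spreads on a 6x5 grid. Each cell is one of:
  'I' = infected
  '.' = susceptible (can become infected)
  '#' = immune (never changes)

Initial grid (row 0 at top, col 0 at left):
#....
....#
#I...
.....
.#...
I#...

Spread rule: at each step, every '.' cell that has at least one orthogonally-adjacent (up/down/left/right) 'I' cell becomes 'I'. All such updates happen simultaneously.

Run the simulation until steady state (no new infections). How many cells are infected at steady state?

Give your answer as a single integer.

Answer: 25

Derivation:
Step 0 (initial): 2 infected
Step 1: +4 new -> 6 infected
Step 2: +6 new -> 12 infected
Step 3: +5 new -> 17 infected
Step 4: +4 new -> 21 infected
Step 5: +3 new -> 24 infected
Step 6: +1 new -> 25 infected
Step 7: +0 new -> 25 infected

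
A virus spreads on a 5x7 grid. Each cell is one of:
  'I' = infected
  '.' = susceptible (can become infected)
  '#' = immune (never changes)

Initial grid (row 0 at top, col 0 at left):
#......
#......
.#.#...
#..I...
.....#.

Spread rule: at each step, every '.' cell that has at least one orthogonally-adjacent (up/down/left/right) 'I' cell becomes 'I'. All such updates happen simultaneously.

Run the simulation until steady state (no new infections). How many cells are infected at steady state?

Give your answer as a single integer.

Answer: 28

Derivation:
Step 0 (initial): 1 infected
Step 1: +3 new -> 4 infected
Step 2: +6 new -> 10 infected
Step 3: +5 new -> 15 infected
Step 4: +8 new -> 23 infected
Step 5: +4 new -> 27 infected
Step 6: +1 new -> 28 infected
Step 7: +0 new -> 28 infected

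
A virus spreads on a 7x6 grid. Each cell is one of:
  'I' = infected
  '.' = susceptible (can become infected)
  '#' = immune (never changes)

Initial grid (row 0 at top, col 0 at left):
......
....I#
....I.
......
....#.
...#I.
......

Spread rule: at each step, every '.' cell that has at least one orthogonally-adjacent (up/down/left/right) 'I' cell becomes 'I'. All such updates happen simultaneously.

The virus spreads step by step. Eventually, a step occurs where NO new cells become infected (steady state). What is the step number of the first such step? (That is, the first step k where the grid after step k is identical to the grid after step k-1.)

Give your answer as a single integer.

Step 0 (initial): 3 infected
Step 1: +7 new -> 10 infected
Step 2: +9 new -> 19 infected
Step 3: +6 new -> 25 infected
Step 4: +7 new -> 32 infected
Step 5: +5 new -> 37 infected
Step 6: +2 new -> 39 infected
Step 7: +0 new -> 39 infected

Answer: 7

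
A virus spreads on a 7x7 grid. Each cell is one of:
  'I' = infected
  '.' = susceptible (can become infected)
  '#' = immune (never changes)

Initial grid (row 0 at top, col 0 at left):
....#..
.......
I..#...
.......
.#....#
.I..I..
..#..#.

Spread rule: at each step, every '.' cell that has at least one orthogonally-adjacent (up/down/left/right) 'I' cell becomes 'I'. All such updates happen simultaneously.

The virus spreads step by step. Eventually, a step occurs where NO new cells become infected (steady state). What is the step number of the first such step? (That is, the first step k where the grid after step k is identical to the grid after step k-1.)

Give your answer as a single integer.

Step 0 (initial): 3 infected
Step 1: +10 new -> 13 infected
Step 2: +12 new -> 25 infected
Step 3: +7 new -> 32 infected
Step 4: +5 new -> 37 infected
Step 5: +3 new -> 40 infected
Step 6: +2 new -> 42 infected
Step 7: +1 new -> 43 infected
Step 8: +0 new -> 43 infected

Answer: 8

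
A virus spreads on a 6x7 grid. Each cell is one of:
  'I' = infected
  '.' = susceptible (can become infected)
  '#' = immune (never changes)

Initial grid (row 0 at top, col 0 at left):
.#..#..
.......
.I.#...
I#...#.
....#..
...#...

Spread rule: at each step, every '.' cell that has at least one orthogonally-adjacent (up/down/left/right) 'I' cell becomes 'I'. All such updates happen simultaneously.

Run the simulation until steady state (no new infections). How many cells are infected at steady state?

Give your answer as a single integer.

Step 0 (initial): 2 infected
Step 1: +4 new -> 6 infected
Step 2: +5 new -> 11 infected
Step 3: +6 new -> 17 infected
Step 4: +5 new -> 22 infected
Step 5: +2 new -> 24 infected
Step 6: +3 new -> 27 infected
Step 7: +2 new -> 29 infected
Step 8: +1 new -> 30 infected
Step 9: +1 new -> 31 infected
Step 10: +2 new -> 33 infected
Step 11: +1 new -> 34 infected
Step 12: +1 new -> 35 infected
Step 13: +0 new -> 35 infected

Answer: 35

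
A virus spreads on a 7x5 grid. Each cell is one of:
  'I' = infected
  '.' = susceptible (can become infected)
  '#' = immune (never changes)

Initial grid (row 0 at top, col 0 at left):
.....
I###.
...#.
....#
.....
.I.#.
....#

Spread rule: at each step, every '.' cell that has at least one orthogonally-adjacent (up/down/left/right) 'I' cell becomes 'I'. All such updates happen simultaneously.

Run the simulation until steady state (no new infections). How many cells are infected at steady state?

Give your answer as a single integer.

Answer: 28

Derivation:
Step 0 (initial): 2 infected
Step 1: +6 new -> 8 infected
Step 2: +8 new -> 16 infected
Step 3: +5 new -> 21 infected
Step 4: +3 new -> 24 infected
Step 5: +2 new -> 26 infected
Step 6: +1 new -> 27 infected
Step 7: +1 new -> 28 infected
Step 8: +0 new -> 28 infected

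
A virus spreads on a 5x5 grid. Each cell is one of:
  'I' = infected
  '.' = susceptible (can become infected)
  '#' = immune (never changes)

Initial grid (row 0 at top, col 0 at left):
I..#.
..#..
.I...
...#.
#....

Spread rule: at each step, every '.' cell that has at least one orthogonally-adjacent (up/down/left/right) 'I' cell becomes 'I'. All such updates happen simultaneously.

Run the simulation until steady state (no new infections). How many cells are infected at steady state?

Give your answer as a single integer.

Step 0 (initial): 2 infected
Step 1: +6 new -> 8 infected
Step 2: +5 new -> 13 infected
Step 3: +3 new -> 16 infected
Step 4: +3 new -> 19 infected
Step 5: +2 new -> 21 infected
Step 6: +0 new -> 21 infected

Answer: 21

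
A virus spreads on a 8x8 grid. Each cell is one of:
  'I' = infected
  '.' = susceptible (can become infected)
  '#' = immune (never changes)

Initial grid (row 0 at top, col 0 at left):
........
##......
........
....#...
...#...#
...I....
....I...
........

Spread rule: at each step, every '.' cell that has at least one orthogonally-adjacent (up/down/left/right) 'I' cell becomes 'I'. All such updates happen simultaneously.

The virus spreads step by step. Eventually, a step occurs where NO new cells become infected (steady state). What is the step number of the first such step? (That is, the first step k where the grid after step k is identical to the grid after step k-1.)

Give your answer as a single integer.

Step 0 (initial): 2 infected
Step 1: +5 new -> 7 infected
Step 2: +8 new -> 15 infected
Step 3: +9 new -> 24 infected
Step 4: +10 new -> 34 infected
Step 5: +7 new -> 41 infected
Step 6: +7 new -> 48 infected
Step 7: +6 new -> 54 infected
Step 8: +4 new -> 58 infected
Step 9: +1 new -> 59 infected
Step 10: +0 new -> 59 infected

Answer: 10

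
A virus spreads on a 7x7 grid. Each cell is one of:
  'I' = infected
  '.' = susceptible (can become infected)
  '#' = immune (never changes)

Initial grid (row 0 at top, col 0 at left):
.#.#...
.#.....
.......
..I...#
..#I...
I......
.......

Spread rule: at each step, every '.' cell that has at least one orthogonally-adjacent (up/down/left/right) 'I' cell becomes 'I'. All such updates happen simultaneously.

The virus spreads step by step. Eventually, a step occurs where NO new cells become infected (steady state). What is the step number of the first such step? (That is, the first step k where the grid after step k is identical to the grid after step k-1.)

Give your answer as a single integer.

Answer: 8

Derivation:
Step 0 (initial): 3 infected
Step 1: +8 new -> 11 infected
Step 2: +11 new -> 22 infected
Step 3: +9 new -> 31 infected
Step 4: +5 new -> 36 infected
Step 5: +5 new -> 41 infected
Step 6: +2 new -> 43 infected
Step 7: +1 new -> 44 infected
Step 8: +0 new -> 44 infected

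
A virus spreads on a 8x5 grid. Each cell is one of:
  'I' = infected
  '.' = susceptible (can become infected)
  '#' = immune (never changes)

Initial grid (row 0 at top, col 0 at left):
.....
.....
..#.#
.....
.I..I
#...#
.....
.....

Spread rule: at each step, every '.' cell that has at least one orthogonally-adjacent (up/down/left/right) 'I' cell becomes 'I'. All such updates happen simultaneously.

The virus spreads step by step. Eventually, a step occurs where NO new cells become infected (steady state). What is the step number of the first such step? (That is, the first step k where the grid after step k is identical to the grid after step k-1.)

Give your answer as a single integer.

Step 0 (initial): 2 infected
Step 1: +6 new -> 8 infected
Step 2: +7 new -> 15 infected
Step 3: +7 new -> 22 infected
Step 4: +8 new -> 30 infected
Step 5: +5 new -> 35 infected
Step 6: +1 new -> 36 infected
Step 7: +0 new -> 36 infected

Answer: 7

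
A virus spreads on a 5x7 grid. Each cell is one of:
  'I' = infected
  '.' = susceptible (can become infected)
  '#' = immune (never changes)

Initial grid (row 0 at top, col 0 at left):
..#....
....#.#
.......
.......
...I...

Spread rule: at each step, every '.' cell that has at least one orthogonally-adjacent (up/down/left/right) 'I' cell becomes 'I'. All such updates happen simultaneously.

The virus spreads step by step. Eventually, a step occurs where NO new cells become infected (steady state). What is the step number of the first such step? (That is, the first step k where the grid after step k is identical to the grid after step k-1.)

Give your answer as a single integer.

Step 0 (initial): 1 infected
Step 1: +3 new -> 4 infected
Step 2: +5 new -> 9 infected
Step 3: +7 new -> 16 infected
Step 4: +6 new -> 22 infected
Step 5: +5 new -> 27 infected
Step 6: +3 new -> 30 infected
Step 7: +2 new -> 32 infected
Step 8: +0 new -> 32 infected

Answer: 8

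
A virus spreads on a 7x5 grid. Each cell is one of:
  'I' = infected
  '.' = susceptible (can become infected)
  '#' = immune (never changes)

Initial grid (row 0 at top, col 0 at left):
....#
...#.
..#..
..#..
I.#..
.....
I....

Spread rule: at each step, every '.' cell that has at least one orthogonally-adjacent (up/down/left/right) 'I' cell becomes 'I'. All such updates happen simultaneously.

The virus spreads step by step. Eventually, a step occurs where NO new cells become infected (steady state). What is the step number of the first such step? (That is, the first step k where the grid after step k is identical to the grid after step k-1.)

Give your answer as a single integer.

Step 0 (initial): 2 infected
Step 1: +4 new -> 6 infected
Step 2: +4 new -> 10 infected
Step 3: +4 new -> 14 infected
Step 4: +4 new -> 18 infected
Step 5: +4 new -> 22 infected
Step 6: +3 new -> 25 infected
Step 7: +3 new -> 28 infected
Step 8: +1 new -> 29 infected
Step 9: +1 new -> 30 infected
Step 10: +0 new -> 30 infected

Answer: 10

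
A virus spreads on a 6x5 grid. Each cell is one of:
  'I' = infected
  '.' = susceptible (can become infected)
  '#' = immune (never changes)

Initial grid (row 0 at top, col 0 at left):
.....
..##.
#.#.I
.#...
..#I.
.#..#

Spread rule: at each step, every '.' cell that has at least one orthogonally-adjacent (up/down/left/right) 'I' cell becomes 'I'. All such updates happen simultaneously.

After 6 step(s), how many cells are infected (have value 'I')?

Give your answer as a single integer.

Step 0 (initial): 2 infected
Step 1: +6 new -> 8 infected
Step 2: +3 new -> 11 infected
Step 3: +1 new -> 12 infected
Step 4: +1 new -> 13 infected
Step 5: +1 new -> 14 infected
Step 6: +2 new -> 16 infected

Answer: 16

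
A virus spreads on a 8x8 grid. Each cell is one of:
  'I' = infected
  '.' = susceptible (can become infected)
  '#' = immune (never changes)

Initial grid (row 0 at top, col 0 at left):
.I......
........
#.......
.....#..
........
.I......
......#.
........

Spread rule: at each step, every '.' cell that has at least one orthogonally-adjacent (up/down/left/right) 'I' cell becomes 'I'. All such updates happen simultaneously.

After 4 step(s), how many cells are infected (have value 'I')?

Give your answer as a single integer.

Step 0 (initial): 2 infected
Step 1: +7 new -> 9 infected
Step 2: +11 new -> 20 infected
Step 3: +10 new -> 30 infected
Step 4: +8 new -> 38 infected

Answer: 38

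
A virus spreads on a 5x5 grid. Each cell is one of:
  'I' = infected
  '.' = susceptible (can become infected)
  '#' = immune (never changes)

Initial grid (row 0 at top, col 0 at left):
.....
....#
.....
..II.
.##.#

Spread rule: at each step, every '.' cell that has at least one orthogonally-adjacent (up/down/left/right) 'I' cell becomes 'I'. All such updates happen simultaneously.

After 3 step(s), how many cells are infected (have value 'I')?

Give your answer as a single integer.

Step 0 (initial): 2 infected
Step 1: +5 new -> 7 infected
Step 2: +5 new -> 12 infected
Step 3: +5 new -> 17 infected

Answer: 17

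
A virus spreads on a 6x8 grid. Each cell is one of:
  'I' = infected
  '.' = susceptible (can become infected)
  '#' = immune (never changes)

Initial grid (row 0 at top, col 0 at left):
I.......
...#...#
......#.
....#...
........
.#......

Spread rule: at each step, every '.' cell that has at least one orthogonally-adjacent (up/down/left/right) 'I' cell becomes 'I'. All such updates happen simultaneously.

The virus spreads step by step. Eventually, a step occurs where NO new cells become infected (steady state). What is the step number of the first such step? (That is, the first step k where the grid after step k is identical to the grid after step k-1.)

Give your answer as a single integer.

Step 0 (initial): 1 infected
Step 1: +2 new -> 3 infected
Step 2: +3 new -> 6 infected
Step 3: +4 new -> 10 infected
Step 4: +4 new -> 14 infected
Step 5: +6 new -> 20 infected
Step 6: +5 new -> 25 infected
Step 7: +5 new -> 30 infected
Step 8: +3 new -> 33 infected
Step 9: +3 new -> 36 infected
Step 10: +3 new -> 39 infected
Step 11: +3 new -> 42 infected
Step 12: +1 new -> 43 infected
Step 13: +0 new -> 43 infected

Answer: 13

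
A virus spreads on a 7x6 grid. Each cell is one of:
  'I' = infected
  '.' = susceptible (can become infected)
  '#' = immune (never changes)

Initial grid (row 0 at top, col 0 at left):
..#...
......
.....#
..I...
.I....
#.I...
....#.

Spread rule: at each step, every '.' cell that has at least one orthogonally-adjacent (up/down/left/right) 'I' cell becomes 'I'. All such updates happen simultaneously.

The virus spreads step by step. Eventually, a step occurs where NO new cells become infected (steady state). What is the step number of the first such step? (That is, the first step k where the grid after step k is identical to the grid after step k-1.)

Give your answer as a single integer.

Step 0 (initial): 3 infected
Step 1: +8 new -> 11 infected
Step 2: +9 new -> 20 infected
Step 3: +8 new -> 28 infected
Step 4: +6 new -> 34 infected
Step 5: +3 new -> 37 infected
Step 6: +1 new -> 38 infected
Step 7: +0 new -> 38 infected

Answer: 7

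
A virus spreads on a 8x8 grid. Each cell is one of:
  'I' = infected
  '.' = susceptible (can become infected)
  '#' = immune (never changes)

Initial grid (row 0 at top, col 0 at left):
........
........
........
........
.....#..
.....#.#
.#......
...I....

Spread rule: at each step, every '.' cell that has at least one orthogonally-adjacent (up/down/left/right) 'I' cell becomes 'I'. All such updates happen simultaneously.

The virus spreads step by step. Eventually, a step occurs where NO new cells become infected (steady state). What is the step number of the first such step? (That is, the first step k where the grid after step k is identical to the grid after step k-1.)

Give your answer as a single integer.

Step 0 (initial): 1 infected
Step 1: +3 new -> 4 infected
Step 2: +5 new -> 9 infected
Step 3: +6 new -> 15 infected
Step 4: +7 new -> 22 infected
Step 5: +7 new -> 29 infected
Step 6: +7 new -> 36 infected
Step 7: +8 new -> 44 infected
Step 8: +7 new -> 51 infected
Step 9: +5 new -> 56 infected
Step 10: +3 new -> 59 infected
Step 11: +1 new -> 60 infected
Step 12: +0 new -> 60 infected

Answer: 12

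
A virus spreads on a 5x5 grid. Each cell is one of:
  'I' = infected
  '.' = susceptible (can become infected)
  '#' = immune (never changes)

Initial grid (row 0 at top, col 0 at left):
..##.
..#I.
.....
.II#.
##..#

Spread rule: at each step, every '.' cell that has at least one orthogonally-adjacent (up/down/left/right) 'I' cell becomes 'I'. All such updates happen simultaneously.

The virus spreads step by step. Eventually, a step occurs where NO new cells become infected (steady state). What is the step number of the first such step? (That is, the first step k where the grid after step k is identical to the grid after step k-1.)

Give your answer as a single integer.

Step 0 (initial): 3 infected
Step 1: +6 new -> 9 infected
Step 2: +5 new -> 14 infected
Step 3: +3 new -> 17 infected
Step 4: +1 new -> 18 infected
Step 5: +0 new -> 18 infected

Answer: 5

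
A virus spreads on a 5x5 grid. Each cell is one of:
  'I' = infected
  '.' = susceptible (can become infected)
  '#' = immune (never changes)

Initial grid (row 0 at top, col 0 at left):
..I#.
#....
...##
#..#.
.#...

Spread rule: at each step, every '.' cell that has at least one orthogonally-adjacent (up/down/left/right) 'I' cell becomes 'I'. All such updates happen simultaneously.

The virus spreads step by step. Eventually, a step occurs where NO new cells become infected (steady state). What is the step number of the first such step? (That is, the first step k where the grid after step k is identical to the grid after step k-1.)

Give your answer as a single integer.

Step 0 (initial): 1 infected
Step 1: +2 new -> 3 infected
Step 2: +4 new -> 7 infected
Step 3: +3 new -> 10 infected
Step 4: +4 new -> 14 infected
Step 5: +1 new -> 15 infected
Step 6: +1 new -> 16 infected
Step 7: +1 new -> 17 infected
Step 8: +0 new -> 17 infected

Answer: 8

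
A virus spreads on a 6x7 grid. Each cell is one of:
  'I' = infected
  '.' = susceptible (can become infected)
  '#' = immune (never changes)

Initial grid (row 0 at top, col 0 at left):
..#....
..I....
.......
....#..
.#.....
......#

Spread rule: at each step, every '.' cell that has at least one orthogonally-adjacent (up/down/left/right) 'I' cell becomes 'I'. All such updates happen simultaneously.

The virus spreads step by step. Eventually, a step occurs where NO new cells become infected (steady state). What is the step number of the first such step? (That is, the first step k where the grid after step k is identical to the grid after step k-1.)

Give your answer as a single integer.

Answer: 8

Derivation:
Step 0 (initial): 1 infected
Step 1: +3 new -> 4 infected
Step 2: +7 new -> 11 infected
Step 3: +8 new -> 19 infected
Step 4: +6 new -> 25 infected
Step 5: +7 new -> 32 infected
Step 6: +4 new -> 36 infected
Step 7: +2 new -> 38 infected
Step 8: +0 new -> 38 infected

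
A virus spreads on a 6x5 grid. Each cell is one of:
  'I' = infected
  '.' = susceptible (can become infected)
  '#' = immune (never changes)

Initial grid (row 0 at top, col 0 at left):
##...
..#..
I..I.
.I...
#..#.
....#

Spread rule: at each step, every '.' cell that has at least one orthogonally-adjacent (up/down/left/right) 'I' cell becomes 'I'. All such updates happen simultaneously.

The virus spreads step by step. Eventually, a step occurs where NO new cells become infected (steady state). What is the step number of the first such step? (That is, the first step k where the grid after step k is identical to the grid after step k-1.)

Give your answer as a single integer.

Answer: 5

Derivation:
Step 0 (initial): 3 infected
Step 1: +9 new -> 12 infected
Step 2: +6 new -> 18 infected
Step 3: +5 new -> 23 infected
Step 4: +1 new -> 24 infected
Step 5: +0 new -> 24 infected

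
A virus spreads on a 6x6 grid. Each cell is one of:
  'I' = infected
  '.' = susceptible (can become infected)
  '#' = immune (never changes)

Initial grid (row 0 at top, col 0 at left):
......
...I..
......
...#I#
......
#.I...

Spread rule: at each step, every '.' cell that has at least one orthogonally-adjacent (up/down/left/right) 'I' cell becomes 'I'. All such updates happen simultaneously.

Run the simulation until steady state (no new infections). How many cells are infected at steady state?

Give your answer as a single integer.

Answer: 33

Derivation:
Step 0 (initial): 3 infected
Step 1: +9 new -> 12 infected
Step 2: +11 new -> 23 infected
Step 3: +7 new -> 30 infected
Step 4: +3 new -> 33 infected
Step 5: +0 new -> 33 infected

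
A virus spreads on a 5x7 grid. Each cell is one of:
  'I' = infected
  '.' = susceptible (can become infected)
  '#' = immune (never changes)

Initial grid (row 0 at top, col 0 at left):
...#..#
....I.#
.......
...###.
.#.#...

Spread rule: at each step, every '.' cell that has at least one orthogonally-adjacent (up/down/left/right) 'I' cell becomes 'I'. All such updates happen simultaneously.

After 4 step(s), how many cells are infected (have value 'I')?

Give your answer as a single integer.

Step 0 (initial): 1 infected
Step 1: +4 new -> 5 infected
Step 2: +4 new -> 9 infected
Step 3: +4 new -> 13 infected
Step 4: +5 new -> 18 infected

Answer: 18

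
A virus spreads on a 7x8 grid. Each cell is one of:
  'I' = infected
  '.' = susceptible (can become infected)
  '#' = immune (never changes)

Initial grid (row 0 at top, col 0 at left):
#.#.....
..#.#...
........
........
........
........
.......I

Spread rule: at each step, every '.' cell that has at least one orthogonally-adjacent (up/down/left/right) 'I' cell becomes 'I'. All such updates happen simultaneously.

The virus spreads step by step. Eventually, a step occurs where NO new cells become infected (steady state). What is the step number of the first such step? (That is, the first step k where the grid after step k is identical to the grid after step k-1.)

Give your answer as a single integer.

Step 0 (initial): 1 infected
Step 1: +2 new -> 3 infected
Step 2: +3 new -> 6 infected
Step 3: +4 new -> 10 infected
Step 4: +5 new -> 15 infected
Step 5: +6 new -> 21 infected
Step 6: +7 new -> 28 infected
Step 7: +7 new -> 35 infected
Step 8: +5 new -> 40 infected
Step 9: +5 new -> 45 infected
Step 10: +3 new -> 48 infected
Step 11: +2 new -> 50 infected
Step 12: +2 new -> 52 infected
Step 13: +0 new -> 52 infected

Answer: 13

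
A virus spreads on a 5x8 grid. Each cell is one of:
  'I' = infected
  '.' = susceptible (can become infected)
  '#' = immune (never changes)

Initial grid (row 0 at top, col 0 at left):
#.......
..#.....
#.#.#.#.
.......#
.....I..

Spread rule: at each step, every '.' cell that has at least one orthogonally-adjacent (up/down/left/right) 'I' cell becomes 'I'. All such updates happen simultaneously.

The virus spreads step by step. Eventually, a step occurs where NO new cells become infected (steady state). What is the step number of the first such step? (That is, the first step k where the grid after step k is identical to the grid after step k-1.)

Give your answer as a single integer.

Answer: 9

Derivation:
Step 0 (initial): 1 infected
Step 1: +3 new -> 4 infected
Step 2: +5 new -> 9 infected
Step 3: +3 new -> 12 infected
Step 4: +6 new -> 18 infected
Step 5: +6 new -> 24 infected
Step 6: +5 new -> 29 infected
Step 7: +2 new -> 31 infected
Step 8: +2 new -> 33 infected
Step 9: +0 new -> 33 infected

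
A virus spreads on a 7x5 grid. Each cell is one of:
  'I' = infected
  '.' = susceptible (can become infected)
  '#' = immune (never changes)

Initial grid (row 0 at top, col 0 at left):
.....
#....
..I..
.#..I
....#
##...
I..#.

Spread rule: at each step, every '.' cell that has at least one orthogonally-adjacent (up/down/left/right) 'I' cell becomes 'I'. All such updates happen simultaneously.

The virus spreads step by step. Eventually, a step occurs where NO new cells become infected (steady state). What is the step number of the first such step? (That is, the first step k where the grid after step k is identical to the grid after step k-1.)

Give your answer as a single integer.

Answer: 6

Derivation:
Step 0 (initial): 3 infected
Step 1: +7 new -> 10 infected
Step 2: +8 new -> 18 infected
Step 3: +7 new -> 25 infected
Step 4: +3 new -> 28 infected
Step 5: +1 new -> 29 infected
Step 6: +0 new -> 29 infected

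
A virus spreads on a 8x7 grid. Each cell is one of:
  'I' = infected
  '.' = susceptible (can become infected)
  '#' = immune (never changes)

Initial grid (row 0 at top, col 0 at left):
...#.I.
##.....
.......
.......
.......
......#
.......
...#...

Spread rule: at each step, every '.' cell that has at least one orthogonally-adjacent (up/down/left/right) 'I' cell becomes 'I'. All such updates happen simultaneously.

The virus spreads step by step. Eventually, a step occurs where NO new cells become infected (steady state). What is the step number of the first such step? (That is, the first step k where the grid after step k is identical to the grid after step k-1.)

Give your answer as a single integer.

Step 0 (initial): 1 infected
Step 1: +3 new -> 4 infected
Step 2: +3 new -> 7 infected
Step 3: +4 new -> 11 infected
Step 4: +5 new -> 16 infected
Step 5: +6 new -> 22 infected
Step 6: +6 new -> 28 infected
Step 7: +8 new -> 36 infected
Step 8: +6 new -> 42 infected
Step 9: +3 new -> 45 infected
Step 10: +3 new -> 48 infected
Step 11: +2 new -> 50 infected
Step 12: +1 new -> 51 infected
Step 13: +0 new -> 51 infected

Answer: 13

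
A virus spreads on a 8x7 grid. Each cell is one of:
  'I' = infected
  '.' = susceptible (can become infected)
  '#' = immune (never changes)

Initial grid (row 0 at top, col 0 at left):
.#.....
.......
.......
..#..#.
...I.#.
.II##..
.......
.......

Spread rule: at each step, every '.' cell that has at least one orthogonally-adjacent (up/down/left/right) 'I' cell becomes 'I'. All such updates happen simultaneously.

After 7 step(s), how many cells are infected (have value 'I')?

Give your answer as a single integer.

Answer: 50

Derivation:
Step 0 (initial): 3 infected
Step 1: +7 new -> 10 infected
Step 2: +8 new -> 18 infected
Step 3: +8 new -> 26 infected
Step 4: +8 new -> 34 infected
Step 5: +8 new -> 42 infected
Step 6: +6 new -> 48 infected
Step 7: +2 new -> 50 infected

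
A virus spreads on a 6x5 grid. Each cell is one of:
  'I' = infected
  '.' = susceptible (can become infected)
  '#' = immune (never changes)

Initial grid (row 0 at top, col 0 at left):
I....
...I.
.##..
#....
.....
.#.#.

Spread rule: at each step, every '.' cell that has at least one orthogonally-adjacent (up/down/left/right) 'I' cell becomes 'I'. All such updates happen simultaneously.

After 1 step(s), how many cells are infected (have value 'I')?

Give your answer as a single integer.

Answer: 8

Derivation:
Step 0 (initial): 2 infected
Step 1: +6 new -> 8 infected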